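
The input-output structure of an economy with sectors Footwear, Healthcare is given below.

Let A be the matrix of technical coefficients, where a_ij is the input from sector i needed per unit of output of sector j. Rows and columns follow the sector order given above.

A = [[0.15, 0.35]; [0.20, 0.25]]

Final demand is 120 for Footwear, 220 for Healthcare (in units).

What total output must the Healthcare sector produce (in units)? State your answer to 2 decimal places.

x_H = 371.81

I − A =
  [   0.85    -0.35]
  [  -0.20     0.75]
det(I−A) = (0.85)(0.75) − (-0.35)(-0.20) = 0.5675
adj(I−A) = [[0.75, 0.35], [0.20, 0.85]]
(I − A)⁻¹ = adj(I−A) / det(I−A) ≈
  [   1.3216     0.6167]
  [   0.3524     1.4978]
x = (I − A)⁻¹ d = adj(I−A)·d / det(I−A), with det(I−A) = 0.5675:
  x_F = (0.75·120 + 0.35·220) / 0.5675 = 167.00 / 0.5675 ≈ 294.27
  x_H = (0.20·120 + 0.85·220) / 0.5675 = 211.00 / 0.5675 ≈ 371.81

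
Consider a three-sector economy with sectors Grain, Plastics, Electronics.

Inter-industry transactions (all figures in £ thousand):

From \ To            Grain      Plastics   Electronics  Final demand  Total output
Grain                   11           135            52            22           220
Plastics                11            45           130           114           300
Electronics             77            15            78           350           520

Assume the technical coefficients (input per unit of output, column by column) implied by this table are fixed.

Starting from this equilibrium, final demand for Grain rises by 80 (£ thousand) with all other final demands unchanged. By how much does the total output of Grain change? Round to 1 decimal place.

Technical coefficients a_ij = z_ij / X_j:
  a_11 = 11/220 = 0.05, a_21 = 11/220 = 0.05, a_31 = 77/220 = 0.35
  a_12 = 135/300 = 0.45, a_22 = 45/300 = 0.15, a_32 = 15/300 = 0.05
  a_13 = 52/520 = 0.10, a_23 = 130/520 = 0.25, a_33 = 78/520 = 0.15
I − A =
  [   0.95    -0.45    -0.10]
  [  -0.05     0.85    -0.25]
  [  -0.35    -0.05     0.85]
Cofactors of I−A, C_ij = (−1)^(i+j)·(minor ij) (rows/columns in the sector order above):
  C_11 = (0.85)(0.85) − (-0.25)(-0.05) = 0.7100
  C_12 = −[(-0.05)(0.85) − (-0.25)(-0.35)] = 0.1300
  C_13 = (-0.05)(-0.05) − (0.85)(-0.35) = 0.3000
  C_21 = −[(-0.45)(0.85) − (-0.10)(-0.05)] = 0.3875
  C_22 = (0.95)(0.85) − (-0.10)(-0.35) = 0.7725
  C_23 = −[(0.95)(-0.05) − (-0.45)(-0.35)] = 0.2050
  C_31 = (-0.45)(-0.25) − (-0.10)(0.85) = 0.1975
  C_32 = −[(0.95)(-0.25) − (-0.10)(-0.05)] = 0.2425
  C_33 = (0.95)(0.85) − (-0.45)(-0.05) = 0.7850
det(I−A) = Σ_j (I−A)_1j·C_1j = (0.95)(0.7100) + (-0.45)(0.1300) + (-0.10)(0.3000) = 0.5860
adj(I−A) = Cᵀ =
  [ 0.7100   0.3875   0.1975]
  [ 0.1300   0.7725   0.2425]
  [ 0.3000   0.2050   0.7850]
(I − A)⁻¹ = adj(I−A) / det(I−A) ≈
  [   1.2116     0.6613     0.3370]
  [   0.2218     1.3183     0.4138]
  [   0.5119     0.3498     1.3396]
Δx = (I − A)⁻¹ Δd with Δd having +80 in the Grain component and 0 elsewhere.
So Δx_1 = L_11 · (+80), where L_11 = adj(I−A)_11 / det(I−A) = 0.7100 / 0.5860.
Δx_1 = 0.7100 × (+80) / 0.5860 = 56.80 / 0.5860 ≈ 96.9.

Δx_1 = 96.9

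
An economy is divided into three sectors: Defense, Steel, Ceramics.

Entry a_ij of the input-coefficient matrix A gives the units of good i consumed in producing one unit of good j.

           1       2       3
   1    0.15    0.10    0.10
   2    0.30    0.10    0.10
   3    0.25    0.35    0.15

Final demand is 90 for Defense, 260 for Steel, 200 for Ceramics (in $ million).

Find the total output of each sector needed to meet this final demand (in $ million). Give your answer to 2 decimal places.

x_1 = 208.94, x_2 = 410.28, x_3 = 465.68

I − A =
  [   0.85    -0.10    -0.10]
  [  -0.30     0.90    -0.10]
  [  -0.25    -0.35     0.85]
Cofactors of I−A, C_ij = (−1)^(i+j)·(minor ij) (rows/columns in the sector order above):
  C_11 = (0.90)(0.85) − (-0.10)(-0.35) = 0.7300
  C_12 = −[(-0.30)(0.85) − (-0.10)(-0.25)] = 0.2800
  C_13 = (-0.30)(-0.35) − (0.90)(-0.25) = 0.3300
  C_21 = −[(-0.10)(0.85) − (-0.10)(-0.35)] = 0.1200
  C_22 = (0.85)(0.85) − (-0.10)(-0.25) = 0.6975
  C_23 = −[(0.85)(-0.35) − (-0.10)(-0.25)] = 0.3225
  C_31 = (-0.10)(-0.10) − (-0.10)(0.90) = 0.1000
  C_32 = −[(0.85)(-0.10) − (-0.10)(-0.30)] = 0.1150
  C_33 = (0.85)(0.90) − (-0.10)(-0.30) = 0.7350
det(I−A) = Σ_j (I−A)_1j·C_1j = (0.85)(0.7300) + (-0.10)(0.2800) + (-0.10)(0.3300) = 0.5595
adj(I−A) = Cᵀ =
  [ 0.7300   0.1200   0.1000]
  [ 0.2800   0.6975   0.1150]
  [ 0.3300   0.3225   0.7350]
(I − A)⁻¹ = adj(I−A) / det(I−A) ≈
  [   1.3047     0.2145     0.1787]
  [   0.5004     1.2466     0.2055]
  [   0.5898     0.5764     1.3137]
x = (I − A)⁻¹ d = adj(I−A)·d / det(I−A), with det(I−A) = 0.5595:
  x_1 = (0.7300·90 + 0.1200·260 + 0.1000·200) / 0.5595 = 116.90 / 0.5595 ≈ 208.94
  x_2 = (0.2800·90 + 0.6975·260 + 0.1150·200) / 0.5595 = 229.55 / 0.5595 ≈ 410.28
  x_3 = (0.3300·90 + 0.3225·260 + 0.7350·200) / 0.5595 = 260.55 / 0.5595 ≈ 465.68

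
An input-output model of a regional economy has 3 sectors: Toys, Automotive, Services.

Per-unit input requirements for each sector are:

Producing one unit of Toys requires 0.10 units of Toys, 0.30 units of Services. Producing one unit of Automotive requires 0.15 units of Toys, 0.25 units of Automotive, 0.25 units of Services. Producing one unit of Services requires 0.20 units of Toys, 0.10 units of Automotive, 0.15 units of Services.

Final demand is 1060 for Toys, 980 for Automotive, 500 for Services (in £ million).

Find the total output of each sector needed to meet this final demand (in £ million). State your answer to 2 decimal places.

I − A =
  [   0.90    -0.15    -0.20]
  [   0.00     0.75    -0.10]
  [  -0.30    -0.25     0.85]
Cofactors of I−A, C_ij = (−1)^(i+j)·(minor ij) (rows/columns in the sector order above):
  C_11 = (0.75)(0.85) − (-0.10)(-0.25) = 0.6125
  C_12 = −[(0.00)(0.85) − (-0.10)(-0.30)] = 0.0300
  C_13 = (0.00)(-0.25) − (0.75)(-0.30) = 0.2250
  C_21 = −[(-0.15)(0.85) − (-0.20)(-0.25)] = 0.1775
  C_22 = (0.90)(0.85) − (-0.20)(-0.30) = 0.7050
  C_23 = −[(0.90)(-0.25) − (-0.15)(-0.30)] = 0.2700
  C_31 = (-0.15)(-0.10) − (-0.20)(0.75) = 0.1650
  C_32 = −[(0.90)(-0.10) − (-0.20)(0.00)] = 0.0900
  C_33 = (0.90)(0.75) − (-0.15)(0.00) = 0.6750
det(I−A) = Σ_j (I−A)_1j·C_1j = (0.90)(0.6125) + (-0.15)(0.0300) + (-0.20)(0.2250) = 0.50175
adj(I−A) = Cᵀ =
  [ 0.6125   0.1775   0.1650]
  [ 0.0300   0.7050   0.0900]
  [ 0.2250   0.2700   0.6750]
(I − A)⁻¹ = adj(I−A) / det(I−A) ≈
  [   1.2207     0.3538     0.3288]
  [   0.0598     1.4051     0.1794]
  [   0.4484     0.5381     1.3453]
x = (I − A)⁻¹ d = adj(I−A)·d / det(I−A), with det(I−A) = 0.50175:
  x_T = (0.6125·1060 + 0.1775·980 + 0.1650·500) / 0.50175 = 905.70 / 0.50175 ≈ 1805.08
  x_A = (0.0300·1060 + 0.7050·980 + 0.0900·500) / 0.50175 = 767.70 / 0.50175 ≈ 1530.04
  x_S = (0.2250·1060 + 0.2700·980 + 0.6750·500) / 0.50175 = 840.60 / 0.50175 ≈ 1675.34

x_T = 1805.08, x_A = 1530.04, x_S = 1675.34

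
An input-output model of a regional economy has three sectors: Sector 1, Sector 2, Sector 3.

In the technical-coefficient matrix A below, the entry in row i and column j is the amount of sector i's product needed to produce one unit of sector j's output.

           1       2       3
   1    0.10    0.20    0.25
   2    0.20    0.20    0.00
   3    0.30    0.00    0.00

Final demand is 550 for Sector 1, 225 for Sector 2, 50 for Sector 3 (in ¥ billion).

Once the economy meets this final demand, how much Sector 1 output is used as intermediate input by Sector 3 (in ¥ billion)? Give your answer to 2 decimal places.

I − A =
  [   0.90    -0.20    -0.25]
  [  -0.20     0.80     0.00]
  [  -0.30     0.00     1.00]
Cofactors of I−A, C_ij = (−1)^(i+j)·(minor ij) (rows/columns in the sector order above):
  C_11 = (0.80)(1.00) − (0.00)(0.00) = 0.8000
  C_12 = −[(-0.20)(1.00) − (0.00)(-0.30)] = 0.2000
  C_13 = (-0.20)(0.00) − (0.80)(-0.30) = 0.2400
  C_21 = −[(-0.20)(1.00) − (-0.25)(0.00)] = 0.2000
  C_22 = (0.90)(1.00) − (-0.25)(-0.30) = 0.8250
  C_23 = −[(0.90)(0.00) − (-0.20)(-0.30)] = 0.0600
  C_31 = (-0.20)(0.00) − (-0.25)(0.80) = 0.2000
  C_32 = −[(0.90)(0.00) − (-0.25)(-0.20)] = 0.0500
  C_33 = (0.90)(0.80) − (-0.20)(-0.20) = 0.6800
det(I−A) = Σ_j (I−A)_1j·C_1j = (0.90)(0.8000) + (-0.20)(0.2000) + (-0.25)(0.2400) = 0.6200
adj(I−A) = Cᵀ =
  [ 0.8000   0.2000   0.2000]
  [ 0.2000   0.8250   0.0500]
  [ 0.2400   0.0600   0.6800]
(I − A)⁻¹ = adj(I−A) / det(I−A) ≈
  [   1.2903     0.3226     0.3226]
  [   0.3226     1.3306     0.0806]
  [   0.3871     0.0968     1.0968]
First solve x = (I − A)⁻¹ d = adj(I−A)·d / det(I−A); in particular x_3 = (0.2400·550 + 0.0600·225 + 0.6800·50) / 0.6200 = 179.50 / 0.6200 ≈ 289.5161.
Intermediate flow from 1 to 3: z_13 = a_13 · x_3 = 0.25 × 179.50 / 0.6200 = 44.875 / 0.6200 ≈ 72.38.

z_13 = 72.38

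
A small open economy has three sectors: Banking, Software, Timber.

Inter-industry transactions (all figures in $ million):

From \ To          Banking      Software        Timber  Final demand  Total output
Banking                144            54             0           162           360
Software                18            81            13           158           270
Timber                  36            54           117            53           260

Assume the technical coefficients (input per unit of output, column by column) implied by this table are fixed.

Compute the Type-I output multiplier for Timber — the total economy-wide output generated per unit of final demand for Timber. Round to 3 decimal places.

m_3 = 2.059

Technical coefficients a_ij = z_ij / X_j:
  a_11 = 144/360 = 0.40, a_21 = 18/360 = 0.05, a_31 = 36/360 = 0.10
  a_12 = 54/270 = 0.20, a_22 = 81/270 = 0.30, a_32 = 54/270 = 0.20
  a_13 = 0/260 = 0.00, a_23 = 13/260 = 0.05, a_33 = 117/260 = 0.45
I − A =
  [   0.60    -0.20     0.00]
  [  -0.05     0.70    -0.05]
  [  -0.10    -0.20     0.55]
Cofactors of I−A, C_ij = (−1)^(i+j)·(minor ij) (rows/columns in the sector order above):
  C_11 = (0.70)(0.55) − (-0.05)(-0.20) = 0.3750
  C_12 = −[(-0.05)(0.55) − (-0.05)(-0.10)] = 0.0325
  C_13 = (-0.05)(-0.20) − (0.70)(-0.10) = 0.0800
  C_21 = −[(-0.20)(0.55) − (0.00)(-0.20)] = 0.1100
  C_22 = (0.60)(0.55) − (0.00)(-0.10) = 0.3300
  C_23 = −[(0.60)(-0.20) − (-0.20)(-0.10)] = 0.1400
  C_31 = (-0.20)(-0.05) − (0.00)(0.70) = 0.0100
  C_32 = −[(0.60)(-0.05) − (0.00)(-0.05)] = 0.0300
  C_33 = (0.60)(0.70) − (-0.20)(-0.05) = 0.4100
det(I−A) = Σ_j (I−A)_1j·C_1j = (0.60)(0.3750) + (-0.20)(0.0325) + (0.00)(0.0800) = 0.2185
adj(I−A) = Cᵀ =
  [ 0.3750   0.1100   0.0100]
  [ 0.0325   0.3300   0.0300]
  [ 0.0800   0.1400   0.4100]
(I − A)⁻¹ = adj(I−A) / det(I−A) ≈
  [   1.7162     0.5034     0.0458]
  [   0.1487     1.5103     0.1373]
  [   0.3661     0.6407     1.8764]
The output multiplier for sector j is the column-j sum of the Leontief inverse (I − A)⁻¹ = adj(I−A) / det(I−A).
Column 3 of adj(I−A): (0.0100, 0.0300, 0.4100); det(I−A) = 0.2185.
m_3 = (0.0100 + 0.0300 + 0.4100) / 0.2185 = 0.45 / 0.2185 ≈ 2.059.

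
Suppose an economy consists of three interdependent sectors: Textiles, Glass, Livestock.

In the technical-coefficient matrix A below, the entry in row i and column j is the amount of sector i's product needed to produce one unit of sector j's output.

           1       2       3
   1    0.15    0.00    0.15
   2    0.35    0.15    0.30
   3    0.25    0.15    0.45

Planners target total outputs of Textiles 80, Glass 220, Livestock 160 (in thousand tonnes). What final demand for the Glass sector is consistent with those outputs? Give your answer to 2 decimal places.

I − A =
  [   0.85     0.00    -0.15]
  [  -0.35     0.85    -0.30]
  [  -0.25    -0.15     0.55]
d = (I − A) x:
  d_1 = (+0.85)·80 + (+0.00)·220 + (-0.15)·160 = 44.00
  d_2 = (-0.35)·80 + (+0.85)·220 + (-0.30)·160 = 111.00
  d_3 = (-0.25)·80 + (-0.15)·220 + (+0.55)·160 = 35.00

d_2 = 111.00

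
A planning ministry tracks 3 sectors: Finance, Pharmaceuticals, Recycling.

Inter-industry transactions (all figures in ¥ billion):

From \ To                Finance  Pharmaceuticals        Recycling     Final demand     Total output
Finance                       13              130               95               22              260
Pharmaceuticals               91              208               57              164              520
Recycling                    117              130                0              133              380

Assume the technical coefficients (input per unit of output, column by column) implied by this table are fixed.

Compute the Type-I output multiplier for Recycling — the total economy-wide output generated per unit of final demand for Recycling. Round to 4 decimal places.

m_R = 2.6422

Technical coefficients a_ij = z_ij / X_j:
  a_FF = 13/260 = 0.05, a_PF = 91/260 = 0.35, a_RF = 117/260 = 0.45
  a_FP = 130/520 = 0.25, a_PP = 208/520 = 0.40, a_RP = 130/520 = 0.25
  a_FR = 95/380 = 0.25, a_PR = 57/380 = 0.15, a_RR = 0/380 = 0.00
I − A =
  [   0.95    -0.25    -0.25]
  [  -0.35     0.60    -0.15]
  [  -0.45    -0.25     1.00]
Cofactors of I−A, C_ij = (−1)^(i+j)·(minor ij) (rows/columns in the sector order above):
  C_11 = (0.60)(1.00) − (-0.15)(-0.25) = 0.5625
  C_12 = −[(-0.35)(1.00) − (-0.15)(-0.45)] = 0.4175
  C_13 = (-0.35)(-0.25) − (0.60)(-0.45) = 0.3575
  C_21 = −[(-0.25)(1.00) − (-0.25)(-0.25)] = 0.3125
  C_22 = (0.95)(1.00) − (-0.25)(-0.45) = 0.8375
  C_23 = −[(0.95)(-0.25) − (-0.25)(-0.45)] = 0.3500
  C_31 = (-0.25)(-0.15) − (-0.25)(0.60) = 0.1875
  C_32 = −[(0.95)(-0.15) − (-0.25)(-0.35)] = 0.2300
  C_33 = (0.95)(0.60) − (-0.25)(-0.35) = 0.4825
det(I−A) = Σ_j (I−A)_1j·C_1j = (0.95)(0.5625) + (-0.25)(0.4175) + (-0.25)(0.3575) = 0.340625
adj(I−A) = Cᵀ =
  [ 0.5625   0.3125   0.1875]
  [ 0.4175   0.8375   0.2300]
  [ 0.3575   0.3500   0.4825]
(I − A)⁻¹ = adj(I−A) / det(I−A) ≈
  [   1.65138     0.91743     0.55046]
  [   1.22569     2.45872     0.67523]
  [   1.04954     1.02752     1.41651]
The output multiplier for sector j is the column-j sum of the Leontief inverse (I − A)⁻¹ = adj(I−A) / det(I−A).
Column R of adj(I−A): (0.1875, 0.2300, 0.4825); det(I−A) = 0.340625.
m_R = (0.1875 + 0.2300 + 0.4825) / 0.340625 = 0.90 / 0.340625 ≈ 2.6422.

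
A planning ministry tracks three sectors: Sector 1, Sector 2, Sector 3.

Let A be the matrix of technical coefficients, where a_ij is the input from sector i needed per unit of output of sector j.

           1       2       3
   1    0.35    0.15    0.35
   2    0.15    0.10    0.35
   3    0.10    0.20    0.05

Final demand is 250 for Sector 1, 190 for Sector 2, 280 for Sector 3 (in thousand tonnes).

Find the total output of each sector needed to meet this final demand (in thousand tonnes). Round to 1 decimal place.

x_1 = 768.8, x_2 = 528.6, x_3 = 487.0

I − A =
  [   0.65    -0.15    -0.35]
  [  -0.15     0.90    -0.35]
  [  -0.10    -0.20     0.95]
Cofactors of I−A, C_ij = (−1)^(i+j)·(minor ij) (rows/columns in the sector order above):
  C_11 = (0.90)(0.95) − (-0.35)(-0.20) = 0.7850
  C_12 = −[(-0.15)(0.95) − (-0.35)(-0.10)] = 0.1775
  C_13 = (-0.15)(-0.20) − (0.90)(-0.10) = 0.1200
  C_21 = −[(-0.15)(0.95) − (-0.35)(-0.20)] = 0.2125
  C_22 = (0.65)(0.95) − (-0.35)(-0.10) = 0.5825
  C_23 = −[(0.65)(-0.20) − (-0.15)(-0.10)] = 0.1450
  C_31 = (-0.15)(-0.35) − (-0.35)(0.90) = 0.3675
  C_32 = −[(0.65)(-0.35) − (-0.35)(-0.15)] = 0.2800
  C_33 = (0.65)(0.90) − (-0.15)(-0.15) = 0.5625
det(I−A) = Σ_j (I−A)_1j·C_1j = (0.65)(0.7850) + (-0.15)(0.1775) + (-0.35)(0.1200) = 0.441625
adj(I−A) = Cᵀ =
  [ 0.7850   0.2125   0.3675]
  [ 0.1775   0.5825   0.2800]
  [ 0.1200   0.1450   0.5625]
(I − A)⁻¹ = adj(I−A) / det(I−A) ≈
  [   1.7775     0.4812     0.8322]
  [   0.4019     1.3190     0.6340]
  [   0.2717     0.3283     1.2737]
x = (I − A)⁻¹ d = adj(I−A)·d / det(I−A), with det(I−A) = 0.441625:
  x_1 = (0.7850·250 + 0.2125·190 + 0.3675·280) / 0.441625 = 339.525 / 0.441625 ≈ 768.8
  x_2 = (0.1775·250 + 0.5825·190 + 0.2800·280) / 0.441625 = 233.45 / 0.441625 ≈ 528.6
  x_3 = (0.1200·250 + 0.1450·190 + 0.5625·280) / 0.441625 = 215.05 / 0.441625 ≈ 487.0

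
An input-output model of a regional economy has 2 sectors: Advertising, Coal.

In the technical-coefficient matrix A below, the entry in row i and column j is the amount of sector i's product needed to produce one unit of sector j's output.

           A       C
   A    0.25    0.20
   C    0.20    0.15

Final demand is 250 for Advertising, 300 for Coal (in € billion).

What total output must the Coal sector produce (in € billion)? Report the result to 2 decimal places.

x_C = 460.25

I − A =
  [   0.75    -0.20]
  [  -0.20     0.85]
det(I−A) = (0.75)(0.85) − (-0.20)(-0.20) = 0.5975
adj(I−A) = [[0.85, 0.20], [0.20, 0.75]]
(I − A)⁻¹ = adj(I−A) / det(I−A) ≈
  [   1.4226     0.3347]
  [   0.3347     1.2552]
x = (I − A)⁻¹ d = adj(I−A)·d / det(I−A), with det(I−A) = 0.5975:
  x_A = (0.85·250 + 0.20·300) / 0.5975 = 272.50 / 0.5975 ≈ 456.07
  x_C = (0.20·250 + 0.75·300) / 0.5975 = 275.00 / 0.5975 ≈ 460.25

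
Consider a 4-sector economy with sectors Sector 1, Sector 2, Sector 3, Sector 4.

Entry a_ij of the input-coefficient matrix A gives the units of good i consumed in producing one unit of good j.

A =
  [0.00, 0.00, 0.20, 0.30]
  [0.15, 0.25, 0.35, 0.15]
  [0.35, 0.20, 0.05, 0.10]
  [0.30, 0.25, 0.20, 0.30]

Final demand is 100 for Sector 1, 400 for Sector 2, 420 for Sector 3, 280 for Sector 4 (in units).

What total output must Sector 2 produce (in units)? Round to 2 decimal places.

x_2 = 1667.84

I − A =
  [   1.00     0.00    -0.20    -0.30]
  [  -0.15     0.75    -0.35    -0.15]
  [  -0.35    -0.20     0.95    -0.10]
  [  -0.30    -0.25    -0.20     0.70]
Compute the cofactors C_ij = (−1)^(i+j)·(3×3 minor ij) of I−A; the adjugate is their transpose:
adj(I−A) = Cᵀ =
  [ 0.384375   0.116250   0.168750   0.213750]
  [ 0.246250   0.483500   0.282500   0.249500]
  [ 0.226875   0.173250   0.408750   0.192750]
  [ 0.317500   0.272000   0.290000   0.584000]
det(I−A) = Σ_j (I−A)_1j·C_1j = (1.00)(0.384375) + (0.00)(0.246250) + (-0.20)(0.226875) + (-0.30)(0.317500) = 0.24375
(I − A)⁻¹ = adj(I−A) / det(I−A) ≈
  [   1.5769     0.4769     0.6923     0.8769]
  [   1.0103     1.9836     1.1590     1.0236]
  [   0.9308     0.7108     1.6769     0.7908]
  [   1.3026     1.1159     1.1897     2.3959]
x = (I − A)⁻¹ d = adj(I−A)·d / det(I−A), with det(I−A) = 0.24375:
  x_1 = (0.384375·100 + 0.116250·400 + 0.168750·420 + 0.213750·280) / 0.24375 = 215.6625 / 0.24375 ≈ 884.77
  x_2 = (0.246250·100 + 0.483500·400 + 0.282500·420 + 0.249500·280) / 0.24375 = 406.535 / 0.24375 ≈ 1667.84
  x_3 = (0.226875·100 + 0.173250·400 + 0.408750·420 + 0.192750·280) / 0.24375 = 317.6325 / 0.24375 ≈ 1303.11
  x_4 = (0.317500·100 + 0.272000·400 + 0.290000·420 + 0.584000·280) / 0.24375 = 425.87 / 0.24375 ≈ 1747.16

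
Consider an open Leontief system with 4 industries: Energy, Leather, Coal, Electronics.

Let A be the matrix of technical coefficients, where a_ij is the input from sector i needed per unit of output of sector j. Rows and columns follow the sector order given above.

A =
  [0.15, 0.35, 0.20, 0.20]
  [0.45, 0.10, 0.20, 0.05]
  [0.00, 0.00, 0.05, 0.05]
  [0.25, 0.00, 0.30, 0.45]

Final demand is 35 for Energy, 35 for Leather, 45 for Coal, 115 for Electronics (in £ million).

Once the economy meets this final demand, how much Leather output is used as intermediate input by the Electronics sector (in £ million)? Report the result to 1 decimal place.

z_24 = 17.0

I − A =
  [   0.85    -0.35    -0.20    -0.20]
  [  -0.45     0.90    -0.20    -0.05]
  [   0.00     0.00     0.95    -0.05]
  [  -0.25     0.00    -0.30     0.55]
Compute the cofactors C_ij = (−1)^(i+j)·(3×3 minor ij) of I−A; the adjugate is their transpose:
adj(I−A) = Cᵀ =
  [ 0.456750   0.177625   0.196750   0.200125]
  [ 0.242750   0.381375   0.175250   0.138875]
  [ 0.011250   0.004375   0.284750   0.030375]
  [ 0.213750   0.083125   0.244750   0.577125]
det(I−A) = Σ_j (I−A)_1j·C_1j = (0.85)(0.456750) + (-0.35)(0.242750) + (-0.20)(0.011250) + (-0.20)(0.213750) = 0.258275
(I − A)⁻¹ = adj(I−A) / det(I−A) ≈
  [   1.7685     0.6877     0.7618     0.7749]
  [   0.9399     1.4766     0.6785     0.5377]
  [   0.0436     0.0169     1.1025     0.1176]
  [   0.8276     0.3218     0.9476     2.2345]
First solve x = (I − A)⁻¹ d = adj(I−A)·d / det(I−A); in particular x_4 = (0.213750·35 + 0.083125·35 + 0.244750·45 + 0.577125·115) / 0.258275 = 87.77375 / 0.258275 ≈ 339.846.
Intermediate flow from 2 to 4: z_24 = a_24 · x_4 = 0.05 × 87.77375 / 0.258275 = 4.3886875 / 0.258275 ≈ 17.0.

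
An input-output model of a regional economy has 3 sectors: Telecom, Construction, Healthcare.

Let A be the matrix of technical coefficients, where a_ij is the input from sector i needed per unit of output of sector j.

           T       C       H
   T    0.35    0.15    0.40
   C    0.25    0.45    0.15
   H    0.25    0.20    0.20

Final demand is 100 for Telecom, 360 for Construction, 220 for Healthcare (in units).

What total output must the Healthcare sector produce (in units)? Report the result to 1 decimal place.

I − A =
  [   0.65    -0.15    -0.40]
  [  -0.25     0.55    -0.15]
  [  -0.25    -0.20     0.80]
Cofactors of I−A, C_ij = (−1)^(i+j)·(minor ij) (rows/columns in the sector order above):
  C_11 = (0.55)(0.80) − (-0.15)(-0.20) = 0.4100
  C_12 = −[(-0.25)(0.80) − (-0.15)(-0.25)] = 0.2375
  C_13 = (-0.25)(-0.20) − (0.55)(-0.25) = 0.1875
  C_21 = −[(-0.15)(0.80) − (-0.40)(-0.20)] = 0.2000
  C_22 = (0.65)(0.80) − (-0.40)(-0.25) = 0.4200
  C_23 = −[(0.65)(-0.20) − (-0.15)(-0.25)] = 0.1675
  C_31 = (-0.15)(-0.15) − (-0.40)(0.55) = 0.2425
  C_32 = −[(0.65)(-0.15) − (-0.40)(-0.25)] = 0.1975
  C_33 = (0.65)(0.55) − (-0.15)(-0.25) = 0.3200
det(I−A) = Σ_j (I−A)_1j·C_1j = (0.65)(0.4100) + (-0.15)(0.2375) + (-0.40)(0.1875) = 0.155875
adj(I−A) = Cᵀ =
  [ 0.4100   0.2000   0.2425]
  [ 0.2375   0.4200   0.1975]
  [ 0.1875   0.1675   0.3200]
(I − A)⁻¹ = adj(I−A) / det(I−A) ≈
  [   2.6303     1.2831     1.5557]
  [   1.5237     2.6945     1.2670]
  [   1.2029     1.0746     2.0529]
x = (I − A)⁻¹ d = adj(I−A)·d / det(I−A), with det(I−A) = 0.155875:
  x_T = (0.4100·100 + 0.2000·360 + 0.2425·220) / 0.155875 = 166.35 / 0.155875 ≈ 1067.2
  x_C = (0.2375·100 + 0.4200·360 + 0.1975·220) / 0.155875 = 218.40 / 0.155875 ≈ 1401.1
  x_H = (0.1875·100 + 0.1675·360 + 0.3200·220) / 0.155875 = 149.45 / 0.155875 ≈ 958.8

x_H = 958.8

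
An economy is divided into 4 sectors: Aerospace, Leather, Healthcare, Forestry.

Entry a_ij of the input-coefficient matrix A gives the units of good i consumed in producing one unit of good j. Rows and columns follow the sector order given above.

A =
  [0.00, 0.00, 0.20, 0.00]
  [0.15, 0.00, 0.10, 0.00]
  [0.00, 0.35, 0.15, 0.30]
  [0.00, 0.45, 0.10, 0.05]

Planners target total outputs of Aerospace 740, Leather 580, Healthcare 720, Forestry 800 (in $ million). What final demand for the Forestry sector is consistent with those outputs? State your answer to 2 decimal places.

d_4 = 427.00

I − A =
  [   1.00     0.00    -0.20     0.00]
  [  -0.15     1.00    -0.10     0.00]
  [   0.00    -0.35     0.85    -0.30]
  [   0.00    -0.45    -0.10     0.95]
d = (I − A) x:
  d_1 = (+1.00)·740 + (+0.00)·580 + (-0.20)·720 + (+0.00)·800 = 596.00
  d_2 = (-0.15)·740 + (+1.00)·580 + (-0.10)·720 + (+0.00)·800 = 397.00
  d_3 = (+0.00)·740 + (-0.35)·580 + (+0.85)·720 + (-0.30)·800 = 169.00
  d_4 = (+0.00)·740 + (-0.45)·580 + (-0.10)·720 + (+0.95)·800 = 427.00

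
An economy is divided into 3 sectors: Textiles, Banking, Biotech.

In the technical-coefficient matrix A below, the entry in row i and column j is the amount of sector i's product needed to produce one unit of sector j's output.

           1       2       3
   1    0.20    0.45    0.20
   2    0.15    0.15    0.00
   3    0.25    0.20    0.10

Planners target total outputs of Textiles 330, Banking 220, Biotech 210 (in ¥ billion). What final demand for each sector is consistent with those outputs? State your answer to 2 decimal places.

d_1 = 123.00, d_2 = 137.50, d_3 = 62.50

I − A =
  [   0.80    -0.45    -0.20]
  [  -0.15     0.85     0.00]
  [  -0.25    -0.20     0.90]
d = (I − A) x:
  d_1 = (+0.80)·330 + (-0.45)·220 + (-0.20)·210 = 123.00
  d_2 = (-0.15)·330 + (+0.85)·220 + (+0.00)·210 = 137.50
  d_3 = (-0.25)·330 + (-0.20)·220 + (+0.90)·210 = 62.50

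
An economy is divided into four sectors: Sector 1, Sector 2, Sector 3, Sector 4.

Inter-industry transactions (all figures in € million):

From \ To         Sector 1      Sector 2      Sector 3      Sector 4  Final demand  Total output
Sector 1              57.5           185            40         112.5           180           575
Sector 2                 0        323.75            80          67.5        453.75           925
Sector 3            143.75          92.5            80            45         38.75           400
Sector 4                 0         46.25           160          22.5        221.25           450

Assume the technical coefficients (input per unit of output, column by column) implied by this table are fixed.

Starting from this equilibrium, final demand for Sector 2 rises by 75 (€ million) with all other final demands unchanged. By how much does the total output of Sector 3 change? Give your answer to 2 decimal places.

Technical coefficients a_ij = z_ij / X_j:
  a_11 = 57.5/575 = 0.10, a_21 = 0/575 = 0.00, a_31 = 143.75/575 = 0.25, a_41 = 0/575 = 0.00
  a_12 = 185/925 = 0.20, a_22 = 323.75/925 = 0.35, a_32 = 92.5/925 = 0.10, a_42 = 46.25/925 = 0.05
  a_13 = 40/400 = 0.10, a_23 = 80/400 = 0.20, a_33 = 80/400 = 0.20, a_43 = 160/400 = 0.40
  a_14 = 112.5/450 = 0.25, a_24 = 67.5/450 = 0.15, a_34 = 45/450 = 0.10, a_44 = 22.5/450 = 0.05
I − A =
  [   0.90    -0.20    -0.10    -0.25]
  [   0.00     0.65    -0.20    -0.15]
  [  -0.25    -0.10     0.80    -0.10]
  [   0.00    -0.05    -0.40     0.95]
Compute the cofactors C_ij = (−1)^(i+j)·(3×3 minor ij) of I−A; the adjugate is their transpose:
adj(I−A) = Cᵀ =
  [ 0.436000   0.174000   0.178500   0.161000]
  [ 0.062500   0.599250   0.225000   0.134750]
  [ 0.152500   0.140625   0.549000   0.120125]
  [ 0.067500   0.090750   0.243000   0.423750]
det(I−A) = Σ_j (I−A)_1j·C_1j = (0.90)(0.436000) + (-0.20)(0.062500) + (-0.10)(0.152500) + (-0.25)(0.067500) = 0.347775
(I − A)⁻¹ = adj(I−A) / det(I−A) ≈
  [   1.2537     0.5003     0.5133     0.4629]
  [   0.1797     1.7231     0.6470     0.3875]
  [   0.4385     0.4044     1.5786     0.3454]
  [   0.1941     0.2609     0.6987     1.2185]
Δx = (I − A)⁻¹ Δd with Δd having +75 in the Sector 2 component and 0 elsewhere.
So Δx_3 = L_32 · (+75), where L_32 = adj(I−A)_32 / det(I−A) = 0.140625 / 0.347775.
Δx_3 = 0.140625 × (+75) / 0.347775 = 10.546875 / 0.347775 ≈ 30.33.

Δx_3 = 30.33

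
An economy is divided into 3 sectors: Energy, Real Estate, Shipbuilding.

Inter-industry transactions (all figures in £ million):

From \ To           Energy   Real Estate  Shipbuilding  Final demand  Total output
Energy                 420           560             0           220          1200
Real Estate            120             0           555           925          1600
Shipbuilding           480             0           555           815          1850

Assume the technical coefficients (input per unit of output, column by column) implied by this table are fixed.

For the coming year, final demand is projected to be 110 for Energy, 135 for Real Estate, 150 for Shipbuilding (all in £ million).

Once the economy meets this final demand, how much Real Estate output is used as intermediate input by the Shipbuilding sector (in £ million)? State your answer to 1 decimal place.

z_RS = 119.8

Technical coefficients a_ij = z_ij / X_j:
  a_EE = 420/1200 = 0.35, a_RE = 120/1200 = 0.10, a_SE = 480/1200 = 0.40
  a_ER = 560/1600 = 0.35, a_RR = 0/1600 = 0.00, a_SR = 0/1600 = 0.00
  a_ES = 0/1850 = 0.00, a_RS = 555/1850 = 0.30, a_SS = 555/1850 = 0.30
I − A =
  [   0.65    -0.35     0.00]
  [  -0.10     1.00    -0.30]
  [  -0.40     0.00     0.70]
Cofactors of I−A, C_ij = (−1)^(i+j)·(minor ij) (rows/columns in the sector order above):
  C_11 = (1.00)(0.70) − (-0.30)(0.00) = 0.7000
  C_12 = −[(-0.10)(0.70) − (-0.30)(-0.40)] = 0.1900
  C_13 = (-0.10)(0.00) − (1.00)(-0.40) = 0.4000
  C_21 = −[(-0.35)(0.70) − (0.00)(0.00)] = 0.2450
  C_22 = (0.65)(0.70) − (0.00)(-0.40) = 0.4550
  C_23 = −[(0.65)(0.00) − (-0.35)(-0.40)] = 0.1400
  C_31 = (-0.35)(-0.30) − (0.00)(1.00) = 0.1050
  C_32 = −[(0.65)(-0.30) − (0.00)(-0.10)] = 0.1950
  C_33 = (0.65)(1.00) − (-0.35)(-0.10) = 0.6150
det(I−A) = Σ_j (I−A)_1j·C_1j = (0.65)(0.7000) + (-0.35)(0.1900) + (0.00)(0.4000) = 0.3885
adj(I−A) = Cᵀ =
  [ 0.7000   0.2450   0.1050]
  [ 0.1900   0.4550   0.1950]
  [ 0.4000   0.1400   0.6150]
(I − A)⁻¹ = adj(I−A) / det(I−A) ≈
  [   1.8018     0.6306     0.2703]
  [   0.4891     1.1712     0.5019]
  [   1.0296     0.3604     1.5830]
First solve x = (I − A)⁻¹ d = adj(I−A)·d / det(I−A); in particular x_S = (0.4000·110 + 0.1400·135 + 0.6150·150) / 0.3885 = 155.15 / 0.3885 ≈ 399.356.
Intermediate flow from R to S: z_RS = a_RS · x_S = 0.30 × 155.15 / 0.3885 = 46.545 / 0.3885 ≈ 119.8.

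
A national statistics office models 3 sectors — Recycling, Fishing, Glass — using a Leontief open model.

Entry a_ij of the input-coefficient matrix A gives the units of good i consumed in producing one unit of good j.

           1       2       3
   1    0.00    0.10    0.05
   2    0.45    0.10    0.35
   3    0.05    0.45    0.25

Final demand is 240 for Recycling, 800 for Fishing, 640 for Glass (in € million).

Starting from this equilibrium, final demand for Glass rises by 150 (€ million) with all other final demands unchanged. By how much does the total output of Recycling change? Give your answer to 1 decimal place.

I − A =
  [   1.00    -0.10    -0.05]
  [  -0.45     0.90    -0.35]
  [  -0.05    -0.45     0.75]
Cofactors of I−A, C_ij = (−1)^(i+j)·(minor ij) (rows/columns in the sector order above):
  C_11 = (0.90)(0.75) − (-0.35)(-0.45) = 0.5175
  C_12 = −[(-0.45)(0.75) − (-0.35)(-0.05)] = 0.3550
  C_13 = (-0.45)(-0.45) − (0.90)(-0.05) = 0.2475
  C_21 = −[(-0.10)(0.75) − (-0.05)(-0.45)] = 0.0975
  C_22 = (1.00)(0.75) − (-0.05)(-0.05) = 0.7475
  C_23 = −[(1.00)(-0.45) − (-0.10)(-0.05)] = 0.4550
  C_31 = (-0.10)(-0.35) − (-0.05)(0.90) = 0.0800
  C_32 = −[(1.00)(-0.35) − (-0.05)(-0.45)] = 0.3725
  C_33 = (1.00)(0.90) − (-0.10)(-0.45) = 0.8550
det(I−A) = Σ_j (I−A)_1j·C_1j = (1.00)(0.5175) + (-0.10)(0.3550) + (-0.05)(0.2475) = 0.469625
adj(I−A) = Cᵀ =
  [ 0.5175   0.0975   0.0800]
  [ 0.3550   0.7475   0.3725]
  [ 0.2475   0.4550   0.8550]
(I − A)⁻¹ = adj(I−A) / det(I−A) ≈
  [   1.1019     0.2076     0.1703]
  [   0.7559     1.5917     0.7932]
  [   0.5270     0.9689     1.8206]
Δx = (I − A)⁻¹ Δd with Δd having +150 in the Glass component and 0 elsewhere.
So Δx_1 = L_13 · (+150), where L_13 = adj(I−A)_13 / det(I−A) = 0.0800 / 0.469625.
Δx_1 = 0.0800 × (+150) / 0.469625 = 12.00 / 0.469625 ≈ 25.6.

Δx_1 = 25.6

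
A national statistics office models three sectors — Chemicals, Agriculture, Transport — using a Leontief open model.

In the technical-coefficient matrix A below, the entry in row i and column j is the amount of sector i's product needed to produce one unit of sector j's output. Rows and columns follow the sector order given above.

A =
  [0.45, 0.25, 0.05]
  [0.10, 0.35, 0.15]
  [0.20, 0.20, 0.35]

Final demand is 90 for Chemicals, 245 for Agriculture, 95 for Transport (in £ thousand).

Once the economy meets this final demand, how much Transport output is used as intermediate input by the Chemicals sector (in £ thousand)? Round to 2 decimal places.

z_31 = 91.25

I − A =
  [   0.55    -0.25    -0.05]
  [  -0.10     0.65    -0.15]
  [  -0.20    -0.20     0.65]
Cofactors of I−A, C_ij = (−1)^(i+j)·(minor ij) (rows/columns in the sector order above):
  C_11 = (0.65)(0.65) − (-0.15)(-0.20) = 0.3925
  C_12 = −[(-0.10)(0.65) − (-0.15)(-0.20)] = 0.0950
  C_13 = (-0.10)(-0.20) − (0.65)(-0.20) = 0.1500
  C_21 = −[(-0.25)(0.65) − (-0.05)(-0.20)] = 0.1725
  C_22 = (0.55)(0.65) − (-0.05)(-0.20) = 0.3475
  C_23 = −[(0.55)(-0.20) − (-0.25)(-0.20)] = 0.1600
  C_31 = (-0.25)(-0.15) − (-0.05)(0.65) = 0.0700
  C_32 = −[(0.55)(-0.15) − (-0.05)(-0.10)] = 0.0875
  C_33 = (0.55)(0.65) − (-0.25)(-0.10) = 0.3325
det(I−A) = Σ_j (I−A)_1j·C_1j = (0.55)(0.3925) + (-0.25)(0.0950) + (-0.05)(0.1500) = 0.184625
adj(I−A) = Cᵀ =
  [ 0.3925   0.1725   0.0700]
  [ 0.0950   0.3475   0.0875]
  [ 0.1500   0.1600   0.3325]
(I − A)⁻¹ = adj(I−A) / det(I−A) ≈
  [   2.1259     0.9343     0.3791]
  [   0.5146     1.8822     0.4739]
  [   0.8125     0.8666     1.8009]
First solve x = (I − A)⁻¹ d = adj(I−A)·d / det(I−A); in particular x_1 = (0.3925·90 + 0.1725·245 + 0.0700·95) / 0.184625 = 84.2375 / 0.184625 ≈ 456.2627.
Intermediate flow from 3 to 1: z_31 = a_31 · x_1 = 0.20 × 84.2375 / 0.184625 = 16.8475 / 0.184625 ≈ 91.25.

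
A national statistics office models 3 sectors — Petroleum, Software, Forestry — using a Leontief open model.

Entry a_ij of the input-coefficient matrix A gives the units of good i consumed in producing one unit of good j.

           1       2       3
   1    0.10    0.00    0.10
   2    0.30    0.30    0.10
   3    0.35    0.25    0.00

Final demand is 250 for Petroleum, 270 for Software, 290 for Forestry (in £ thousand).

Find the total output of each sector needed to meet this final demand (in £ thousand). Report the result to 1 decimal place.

I − A =
  [   0.90     0.00    -0.10]
  [  -0.30     0.70    -0.10]
  [  -0.35    -0.25     1.00]
Cofactors of I−A, C_ij = (−1)^(i+j)·(minor ij) (rows/columns in the sector order above):
  C_11 = (0.70)(1.00) − (-0.10)(-0.25) = 0.6750
  C_12 = −[(-0.30)(1.00) − (-0.10)(-0.35)] = 0.3350
  C_13 = (-0.30)(-0.25) − (0.70)(-0.35) = 0.3200
  C_21 = −[(0.00)(1.00) − (-0.10)(-0.25)] = 0.0250
  C_22 = (0.90)(1.00) − (-0.10)(-0.35) = 0.8650
  C_23 = −[(0.90)(-0.25) − (0.00)(-0.35)] = 0.2250
  C_31 = (0.00)(-0.10) − (-0.10)(0.70) = 0.0700
  C_32 = −[(0.90)(-0.10) − (-0.10)(-0.30)] = 0.1200
  C_33 = (0.90)(0.70) − (0.00)(-0.30) = 0.6300
det(I−A) = Σ_j (I−A)_1j·C_1j = (0.90)(0.6750) + (0.00)(0.3350) + (-0.10)(0.3200) = 0.5755
adj(I−A) = Cᵀ =
  [ 0.6750   0.0250   0.0700]
  [ 0.3350   0.8650   0.1200]
  [ 0.3200   0.2250   0.6300]
(I − A)⁻¹ = adj(I−A) / det(I−A) ≈
  [   1.1729     0.0434     0.1216]
  [   0.5821     1.5030     0.2085]
  [   0.5560     0.3910     1.0947]
x = (I − A)⁻¹ d = adj(I−A)·d / det(I−A), with det(I−A) = 0.5755:
  x_1 = (0.6750·250 + 0.0250·270 + 0.0700·290) / 0.5755 = 195.80 / 0.5755 ≈ 340.2
  x_2 = (0.3350·250 + 0.8650·270 + 0.1200·290) / 0.5755 = 352.10 / 0.5755 ≈ 611.8
  x_3 = (0.3200·250 + 0.2250·270 + 0.6300·290) / 0.5755 = 323.45 / 0.5755 ≈ 562.0

x_1 = 340.2, x_2 = 611.8, x_3 = 562.0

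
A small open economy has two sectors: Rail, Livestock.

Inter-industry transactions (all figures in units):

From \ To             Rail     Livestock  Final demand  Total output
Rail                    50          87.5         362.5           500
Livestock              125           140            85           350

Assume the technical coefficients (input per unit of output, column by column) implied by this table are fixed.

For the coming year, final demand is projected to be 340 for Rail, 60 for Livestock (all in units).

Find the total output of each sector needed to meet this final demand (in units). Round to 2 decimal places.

Technical coefficients a_ij = z_ij / X_j:
  a_RR = 50/500 = 0.10, a_LR = 125/500 = 0.25
  a_RL = 87.5/350 = 0.25, a_LL = 140/350 = 0.40
I − A =
  [   0.90    -0.25]
  [  -0.25     0.60]
det(I−A) = (0.90)(0.60) − (-0.25)(-0.25) = 0.4775
adj(I−A) = [[0.60, 0.25], [0.25, 0.90]]
(I − A)⁻¹ = adj(I−A) / det(I−A) ≈
  [   1.2565     0.5236]
  [   0.5236     1.8848]
x = (I − A)⁻¹ d = adj(I−A)·d / det(I−A), with det(I−A) = 0.4775:
  x_R = (0.60·340 + 0.25·60) / 0.4775 = 219.00 / 0.4775 ≈ 458.64
  x_L = (0.25·340 + 0.90·60) / 0.4775 = 139.00 / 0.4775 ≈ 291.10

x_R = 458.64, x_L = 291.10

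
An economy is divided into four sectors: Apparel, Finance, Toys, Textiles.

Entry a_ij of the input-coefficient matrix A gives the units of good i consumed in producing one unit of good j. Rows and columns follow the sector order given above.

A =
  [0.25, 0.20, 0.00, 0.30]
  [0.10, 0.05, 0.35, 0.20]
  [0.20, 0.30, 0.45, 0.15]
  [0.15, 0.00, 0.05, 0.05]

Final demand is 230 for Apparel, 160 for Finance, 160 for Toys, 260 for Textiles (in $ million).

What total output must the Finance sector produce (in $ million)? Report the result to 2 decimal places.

x_2 = 715.01

I − A =
  [   0.75    -0.20     0.00    -0.30]
  [  -0.10     0.95    -0.35    -0.20]
  [  -0.20    -0.30     0.55    -0.15]
  [  -0.15     0.00    -0.05     0.95]
Compute the cofactors C_ij = (−1)^(i+j)·(3×3 minor ij) of I−A; the adjugate is their transpose:
adj(I−A) = Cᵀ =
  [ 0.386500   0.107500   0.082750   0.157750]
  [ 0.144375   0.358500   0.242625   0.159375]
  [ 0.239375   0.242750   0.609125   0.222875]
  [ 0.073625   0.029750   0.045125   0.288125]
det(I−A) = Σ_j (I−A)_1j·C_1j = (0.75)(0.386500) + (-0.20)(0.144375) + (0.00)(0.239375) + (-0.30)(0.073625) = 0.2389125
(I − A)⁻¹ = adj(I−A) / det(I−A) ≈
  [   1.6177     0.4500     0.3464     0.6603]
  [   0.6043     1.5005     1.0155     0.6671]
  [   1.0019     1.0161     2.5496     0.9329]
  [   0.3082     0.1245     0.1889     1.2060]
x = (I − A)⁻¹ d = adj(I−A)·d / det(I−A), with det(I−A) = 0.2389125:
  x_1 = (0.386500·230 + 0.107500·160 + 0.082750·160 + 0.157750·260) / 0.2389125 = 160.35 / 0.2389125 ≈ 671.17
  x_2 = (0.144375·230 + 0.358500·160 + 0.242625·160 + 0.159375·260) / 0.2389125 = 170.82375 / 0.2389125 ≈ 715.01
  x_3 = (0.239375·230 + 0.242750·160 + 0.609125·160 + 0.222875·260) / 0.2389125 = 249.30375 / 0.2389125 ≈ 1043.49
  x_4 = (0.073625·230 + 0.029750·160 + 0.045125·160 + 0.288125·260) / 0.2389125 = 103.82625 / 0.2389125 ≈ 434.58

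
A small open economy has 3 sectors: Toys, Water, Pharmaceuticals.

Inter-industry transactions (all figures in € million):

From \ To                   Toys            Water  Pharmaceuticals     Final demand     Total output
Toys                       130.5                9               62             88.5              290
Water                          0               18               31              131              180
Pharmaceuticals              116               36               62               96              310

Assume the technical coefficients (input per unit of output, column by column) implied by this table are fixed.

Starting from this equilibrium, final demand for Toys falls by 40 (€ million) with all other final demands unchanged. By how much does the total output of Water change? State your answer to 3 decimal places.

Technical coefficients a_ij = z_ij / X_j:
  a_TT = 130.5/290 = 0.45, a_WT = 0/290 = 0.00, a_PT = 116/290 = 0.40
  a_TW = 9/180 = 0.05, a_WW = 18/180 = 0.10, a_PW = 36/180 = 0.20
  a_TP = 62/310 = 0.20, a_WP = 31/310 = 0.10, a_PP = 62/310 = 0.20
I − A =
  [   0.55    -0.05    -0.20]
  [   0.00     0.90    -0.10]
  [  -0.40    -0.20     0.80]
Cofactors of I−A, C_ij = (−1)^(i+j)·(minor ij) (rows/columns in the sector order above):
  C_11 = (0.90)(0.80) − (-0.10)(-0.20) = 0.7000
  C_12 = −[(0.00)(0.80) − (-0.10)(-0.40)] = 0.0400
  C_13 = (0.00)(-0.20) − (0.90)(-0.40) = 0.3600
  C_21 = −[(-0.05)(0.80) − (-0.20)(-0.20)] = 0.0800
  C_22 = (0.55)(0.80) − (-0.20)(-0.40) = 0.3600
  C_23 = −[(0.55)(-0.20) − (-0.05)(-0.40)] = 0.1300
  C_31 = (-0.05)(-0.10) − (-0.20)(0.90) = 0.1850
  C_32 = −[(0.55)(-0.10) − (-0.20)(0.00)] = 0.0550
  C_33 = (0.55)(0.90) − (-0.05)(0.00) = 0.4950
det(I−A) = Σ_j (I−A)_1j·C_1j = (0.55)(0.7000) + (-0.05)(0.0400) + (-0.20)(0.3600) = 0.3110
adj(I−A) = Cᵀ =
  [ 0.7000   0.0800   0.1850]
  [ 0.0400   0.3600   0.0550]
  [ 0.3600   0.1300   0.4950]
(I − A)⁻¹ = adj(I−A) / det(I−A) ≈
  [   2.2508     0.2572     0.5949]
  [   0.1286     1.1576     0.1768]
  [   1.1576     0.4180     1.5916]
Δx = (I − A)⁻¹ Δd with Δd having -40 in the Toys component and 0 elsewhere.
So Δx_W = L_WT · (-40), where L_WT = adj(I−A)_WT / det(I−A) = 0.0400 / 0.3110.
Δx_W = 0.0400 × (-40) / 0.3110 = -1.60 / 0.3110 ≈ -5.145.

Δx_W = -5.145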